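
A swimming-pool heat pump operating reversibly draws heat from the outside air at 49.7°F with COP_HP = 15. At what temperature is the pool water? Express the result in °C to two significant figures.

30 °C

COP_HP = T_H/(T_H − T_C) rearranges to T_H = COP·T_C/(COP − 1).
With T_C = 282.98 K, T_H = 15 × 282.98/14.00 = 303.20 K.
Converting, 303.20 K = 30.05°C.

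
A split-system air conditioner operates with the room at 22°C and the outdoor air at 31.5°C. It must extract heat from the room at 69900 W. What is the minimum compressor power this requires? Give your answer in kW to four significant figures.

In absolute terms T_C = 295.15 K and T_H = 304.65 K, so ΔT = 9.500 K.
COP_Carnot = T_C/ΔT = 295.15/9.500 = 31.07.
Ẇ_min = Q̇/COP_Carnot = 69900/31.07 = 2250 W = 2.250 kW.

2.250 kW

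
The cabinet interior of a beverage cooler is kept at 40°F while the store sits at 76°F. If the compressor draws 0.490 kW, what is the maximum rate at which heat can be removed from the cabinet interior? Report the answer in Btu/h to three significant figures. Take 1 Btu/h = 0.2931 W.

23200 Btu/h

In absolute terms T_C = 277.59 K and T_H = 297.59 K, so ΔT = 20.00 K.
COP_Carnot = T_C/ΔT = 277.59/20.00 = 13.88.
Q̇_max = COP_Carnot × Ẇ = 13.88 × 0.4900 kW = 6.801 kW = 23200 Btu/h.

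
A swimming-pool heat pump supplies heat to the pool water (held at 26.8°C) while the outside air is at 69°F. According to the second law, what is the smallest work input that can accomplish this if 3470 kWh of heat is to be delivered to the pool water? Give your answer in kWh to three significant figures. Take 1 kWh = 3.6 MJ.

In absolute terms T_C = 293.71 K and T_H = 299.95 K, so ΔT = 6.244 K.
The reversible limit is COP_HP = T_H/ΔT = 48.03, so W_min = Q_H/COP = Q_H·ΔT/T_H.
W_min = 3470 × 6.244/299.95 = 72.24 kWh.

72.2 kWh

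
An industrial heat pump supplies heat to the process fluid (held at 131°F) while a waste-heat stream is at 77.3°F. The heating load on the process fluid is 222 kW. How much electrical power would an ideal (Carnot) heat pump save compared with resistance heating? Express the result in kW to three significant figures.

In absolute terms T_C = 298.32 K and T_H = 328.15 K, so ΔT = 29.83 K.
COP_Carnot = T_H/ΔT = 328.15/29.83 = 11.00.
Resistance heating needs Ẇ_res = Q̇_H = 222.0 kW; the reversible heat pump needs only Ẇ_hp = Q̇_H/COP = 20.18 kW.
Saving = 222.0 − 20.18 = 201.8 kW.

202 kW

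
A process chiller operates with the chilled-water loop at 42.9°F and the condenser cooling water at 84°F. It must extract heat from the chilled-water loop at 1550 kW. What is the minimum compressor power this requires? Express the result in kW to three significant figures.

In absolute terms T_C = 279.21 K and T_H = 302.04 K, so ΔT = 22.83 K.
COP_Carnot = T_C/ΔT = 279.21/22.83 = 12.23.
Ẇ_min = Q̇/COP_Carnot = 1550/12.23 = 126.8 kW.

127 kW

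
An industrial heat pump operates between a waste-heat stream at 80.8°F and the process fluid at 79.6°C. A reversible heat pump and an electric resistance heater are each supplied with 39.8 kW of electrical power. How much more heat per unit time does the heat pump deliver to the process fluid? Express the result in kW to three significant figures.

228 kW

In absolute terms T_C = 300.26 K and T_H = 352.75 K, so ΔT = 52.49 K.
COP_Carnot = T_H/ΔT = 352.75/52.49 = 6.720.
The heat pump delivers Q̇_H = COP × Ẇ = 267.5 kW; the resistance heater delivers Ẇ = 39.80 kW.
Extra = (COP − 1)·Ẇ = 227.7 kW.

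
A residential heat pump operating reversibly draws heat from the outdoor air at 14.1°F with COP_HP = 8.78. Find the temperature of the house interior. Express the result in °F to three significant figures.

COP_HP = T_H/(T_H − T_C) rearranges to T_H = COP·T_C/(COP − 1).
With T_C = 263.21 K, T_H = 8.78 × 263.21/7.780 = 297.04 K.
Converting, 297.04 K = 75.00°F.

75.0 °F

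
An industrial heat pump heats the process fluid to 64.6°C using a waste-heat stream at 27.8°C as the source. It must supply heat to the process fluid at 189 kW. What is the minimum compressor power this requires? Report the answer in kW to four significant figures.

20.59 kW

In absolute terms T_C = 300.95 K and T_H = 337.75 K, so ΔT = 36.80 K.
COP_Carnot = T_H/ΔT = 337.75/36.80 = 9.178.
Ẇ_min = Q̇/COP_Carnot = 189.0/9.178 = 20.59 kW.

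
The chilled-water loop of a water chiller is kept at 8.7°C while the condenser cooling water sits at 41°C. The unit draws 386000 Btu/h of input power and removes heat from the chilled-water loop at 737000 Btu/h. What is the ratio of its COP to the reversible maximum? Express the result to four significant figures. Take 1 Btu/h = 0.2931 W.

0.2188

COP_actual = Q̇_C/Ẇ = 737000/386000 = 1.909.
In absolute terms T_C = 281.85 K and T_H = 314.15 K, so ΔT = 32.30 K.
COP_Carnot = T_C/ΔT = 281.85/32.30 = 8.726.
η_II = COP_actual/COP_Carnot = 1.909/8.726 = 0.2188.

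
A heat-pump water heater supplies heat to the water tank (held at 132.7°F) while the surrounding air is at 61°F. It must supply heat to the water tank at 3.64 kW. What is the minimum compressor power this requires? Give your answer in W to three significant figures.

441 W

In absolute terms T_C = 289.26 K and T_H = 329.09 K, so ΔT = 39.83 K.
COP_Carnot = T_H/ΔT = 329.09/39.83 = 8.262.
Ẇ_min = Q̇/COP_Carnot = 3.640/8.262 = 0.4406 kW = 440.6 W.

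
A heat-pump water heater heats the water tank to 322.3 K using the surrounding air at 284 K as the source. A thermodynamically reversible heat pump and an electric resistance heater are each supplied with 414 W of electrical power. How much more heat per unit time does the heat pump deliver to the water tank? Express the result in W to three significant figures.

The reservoir spacing is ΔT = 322.3 − 284 = 38.30 K.
COP_Carnot = T_H/ΔT = 322.30/38.30 = 8.415.
The heat pump delivers Q̇_H = COP × Ẇ = 3484 W; the resistance heater delivers Ẇ = 414.0 W.
Extra = (COP − 1)·Ẇ = 3070 W.

3070 W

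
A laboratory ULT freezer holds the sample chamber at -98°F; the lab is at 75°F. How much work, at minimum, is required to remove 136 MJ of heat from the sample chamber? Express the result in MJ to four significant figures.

65.05 MJ

In absolute terms T_C = 200.93 K and T_H = 297.04 K, so ΔT = 96.11 K.
The reversible limit is COP_R = T_C/ΔT = 2.091, so W_min = Q_C/COP = Q_C·ΔT/T_C.
W_min = 136.0 × 96.11/200.93 = 65.05 MJ.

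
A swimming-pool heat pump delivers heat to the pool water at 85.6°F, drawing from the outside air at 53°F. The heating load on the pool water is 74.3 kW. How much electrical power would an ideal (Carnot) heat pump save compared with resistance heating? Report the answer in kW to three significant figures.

69.9 kW

In absolute terms T_C = 284.82 K and T_H = 302.93 K, so ΔT = 18.11 K.
COP_Carnot = T_H/ΔT = 302.93/18.11 = 16.73.
Resistance heating needs Ẇ_res = Q̇_H = 74.30 kW; the reversible heat pump needs only Ẇ_hp = Q̇_H/COP = 4.442 kW.
Saving = 74.30 − 4.442 = 69.86 kW.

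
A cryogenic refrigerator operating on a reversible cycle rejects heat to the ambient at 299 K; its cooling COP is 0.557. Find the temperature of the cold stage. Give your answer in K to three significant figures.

107 K

For a Carnot refrigerator COP_R = T_C/(T_H − T_C), so T_C = COP·T_H/(1 + COP).
With T_H = 299.00 K, T_C = 0.557 × 299.00/1.557 = 106.96 K.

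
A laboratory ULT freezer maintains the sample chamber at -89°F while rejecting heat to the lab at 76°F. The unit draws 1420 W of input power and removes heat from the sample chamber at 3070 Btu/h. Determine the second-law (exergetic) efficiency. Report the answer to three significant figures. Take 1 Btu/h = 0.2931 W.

0.282

Converting, Q̇_C = 3070 Btu/h = 899.8 W, so COP_actual = Q̇_C/Ẇ = 899.8/1420 = 0.6337.
In absolute terms T_C = 205.93 K and T_H = 297.59 K, so ΔT = 91.67 K.
COP_Carnot = T_C/ΔT = 205.93/91.67 = 2.246.
η_II = COP_actual/COP_Carnot = 0.6337/2.246 = 0.2821.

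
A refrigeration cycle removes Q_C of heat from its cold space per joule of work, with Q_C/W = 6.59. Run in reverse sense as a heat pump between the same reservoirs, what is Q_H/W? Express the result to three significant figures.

7.59

The first law on one cycle gives Q_H = Q_C + W, so Q_H/W = Q_C/W + 1.
COP_HP = COP_R + 1 = 6.59 + 1 = 7.59.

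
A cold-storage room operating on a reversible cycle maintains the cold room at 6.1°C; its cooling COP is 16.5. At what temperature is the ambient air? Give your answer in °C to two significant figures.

COP_R = T_C/(T_H − T_C) gives T_H − T_C = T_C/COP.
With T_C = 279.25 K, T_H = 279.25 × (1 + 1/16.5) = 296.17 K.
Converting, 296.17 K = 23.02°C.

23 °C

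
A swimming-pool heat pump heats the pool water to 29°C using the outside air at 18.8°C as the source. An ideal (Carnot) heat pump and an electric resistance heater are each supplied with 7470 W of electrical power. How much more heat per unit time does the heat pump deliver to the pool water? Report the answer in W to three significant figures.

In absolute terms T_C = 291.95 K and T_H = 302.15 K, so ΔT = 10.20 K.
COP_Carnot = T_H/ΔT = 302.15/10.20 = 29.62.
The heat pump delivers Q̇_H = COP × Ẇ = 221300 W; the resistance heater delivers Ẇ = 7470 W.
Extra = (COP − 1)·Ẇ = 213800 W.

214000 W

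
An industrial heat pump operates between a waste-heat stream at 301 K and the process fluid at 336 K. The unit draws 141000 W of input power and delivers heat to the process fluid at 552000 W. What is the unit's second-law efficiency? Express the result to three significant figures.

COP_actual = Q̇_H/Ẇ = 552000/141000 = 3.915.
The reservoir spacing is ΔT = 336 − 301 = 35.00 K.
COP_Carnot = T_H/ΔT = 336.00/35.00 = 9.600.
η_II = COP_actual/COP_Carnot = 3.915/9.600 = 0.4078.

0.408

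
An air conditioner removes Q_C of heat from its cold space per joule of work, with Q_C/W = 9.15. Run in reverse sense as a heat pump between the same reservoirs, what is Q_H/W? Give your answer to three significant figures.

The first law on one cycle gives Q_H = Q_C + W, so Q_H/W = Q_C/W + 1.
COP_HP = COP_R + 1 = 9.15 + 1 = 10.15.

10.2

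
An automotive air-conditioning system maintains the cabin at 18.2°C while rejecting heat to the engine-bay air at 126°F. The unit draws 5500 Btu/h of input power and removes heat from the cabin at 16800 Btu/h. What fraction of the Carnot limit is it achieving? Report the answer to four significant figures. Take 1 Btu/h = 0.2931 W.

0.3567

COP_actual = Q̇_C/Ẇ = 16800/5500 = 3.055.
In absolute terms T_C = 291.35 K and T_H = 325.37 K, so ΔT = 34.02 K.
COP_Carnot = T_C/ΔT = 291.35/34.02 = 8.564.
η_II = COP_actual/COP_Carnot = 3.055/8.564 = 0.3567.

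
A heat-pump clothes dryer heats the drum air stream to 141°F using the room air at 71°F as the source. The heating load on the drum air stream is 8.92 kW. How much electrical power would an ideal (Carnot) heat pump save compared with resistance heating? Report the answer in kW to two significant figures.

In absolute terms T_C = 294.82 K and T_H = 333.71 K, so ΔT = 38.89 K.
COP_Carnot = T_H/ΔT = 333.71/38.89 = 8.581.
Resistance heating needs Ẇ_res = Q̇_H = 8.920 kW; the reversible heat pump needs only Ẇ_hp = Q̇_H/COP = 1.040 kW.
Saving = 8.920 − 1.040 = 7.880 kW.

7.9 kW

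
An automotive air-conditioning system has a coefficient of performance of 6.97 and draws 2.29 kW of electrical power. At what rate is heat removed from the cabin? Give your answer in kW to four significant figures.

15.96 kW

Q̇_C = COP × Ẇ = 6.97 × 2.290 = 15.96 kW.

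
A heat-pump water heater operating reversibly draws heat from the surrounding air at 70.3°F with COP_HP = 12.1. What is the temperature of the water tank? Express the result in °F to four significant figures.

118.0 °F

COP_HP = T_H/(T_H − T_C) rearranges to T_H = COP·T_C/(COP − 1).
With T_C = 294.43 K, T_H = 12.1 × 294.43/11.10 = 320.95 K.
Converting, 320.95 K = 118.05°F.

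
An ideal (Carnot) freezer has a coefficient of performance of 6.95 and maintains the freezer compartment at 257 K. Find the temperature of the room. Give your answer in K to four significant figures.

294.0 K

COP_R = T_C/(T_H − T_C) gives T_H − T_C = T_C/COP.
With T_C = 257.00 K, T_H = 257.00 × (1 + 1/6.95) = 293.98 K.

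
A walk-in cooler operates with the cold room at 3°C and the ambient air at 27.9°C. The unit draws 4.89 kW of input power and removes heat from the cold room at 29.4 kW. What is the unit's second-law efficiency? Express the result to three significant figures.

0.542

COP_actual = Q̇_C/Ẇ = 29.40/4.890 = 6.012.
In absolute terms T_C = 276.15 K and T_H = 301.05 K, so ΔT = 24.90 K.
COP_Carnot = T_C/ΔT = 276.15/24.90 = 11.09.
η_II = COP_actual/COP_Carnot = 6.012/11.09 = 0.5421.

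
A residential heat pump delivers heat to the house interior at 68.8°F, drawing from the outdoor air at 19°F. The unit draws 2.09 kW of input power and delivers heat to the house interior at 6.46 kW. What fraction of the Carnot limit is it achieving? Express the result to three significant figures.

COP_actual = Q̇_H/Ẇ = 6.460/2.090 = 3.091.
In absolute terms T_C = 265.93 K and T_H = 293.59 K, so ΔT = 27.67 K.
COP_Carnot = T_H/ΔT = 293.59/27.67 = 10.61.
η_II = COP_actual/COP_Carnot = 3.091/10.61 = 0.2913.

0.291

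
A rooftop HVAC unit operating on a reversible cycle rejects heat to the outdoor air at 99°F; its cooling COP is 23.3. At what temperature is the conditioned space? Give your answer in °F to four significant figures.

For a Carnot refrigerator COP_R = T_C/(T_H − T_C), so T_C = COP·T_H/(1 + COP).
With T_H = 310.37 K, T_C = 23.3 × 310.37/24.30 = 297.60 K.
Converting, 297.60 K = 76.01°F.

76.01 °F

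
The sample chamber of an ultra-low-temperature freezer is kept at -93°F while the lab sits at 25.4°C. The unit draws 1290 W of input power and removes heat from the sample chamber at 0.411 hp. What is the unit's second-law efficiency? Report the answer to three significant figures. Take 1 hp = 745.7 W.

Converting, Q̇_C = 0.4110 hp = 306.5 W, so COP_actual = Q̇_C/Ẇ = 306.5/1290 = 0.2376.
In absolute terms T_C = 203.71 K and T_H = 298.55 K, so ΔT = 94.84 K.
COP_Carnot = T_C/ΔT = 203.71/94.84 = 2.148.
η_II = COP_actual/COP_Carnot = 0.2376/2.148 = 0.1106.

0.111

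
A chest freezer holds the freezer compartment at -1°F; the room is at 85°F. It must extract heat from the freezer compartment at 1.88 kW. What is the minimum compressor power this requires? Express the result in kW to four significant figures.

In absolute terms T_C = 254.82 K and T_H = 302.59 K, so ΔT = 47.78 K.
COP_Carnot = T_C/ΔT = 254.82/47.78 = 5.333.
Ẇ_min = Q̇/COP_Carnot = 1.880/5.333 = 0.3525 kW.

0.3525 kW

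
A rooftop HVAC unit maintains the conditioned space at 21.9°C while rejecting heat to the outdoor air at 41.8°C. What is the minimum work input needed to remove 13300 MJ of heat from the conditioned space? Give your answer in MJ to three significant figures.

In absolute terms T_C = 295.05 K and T_H = 314.95 K, so ΔT = 19.90 K.
The reversible limit is COP_R = T_C/ΔT = 14.83, so W_min = Q_C/COP = Q_C·ΔT/T_C.
W_min = 13300 × 19.90/295.05 = 897.0 MJ.

897 MJ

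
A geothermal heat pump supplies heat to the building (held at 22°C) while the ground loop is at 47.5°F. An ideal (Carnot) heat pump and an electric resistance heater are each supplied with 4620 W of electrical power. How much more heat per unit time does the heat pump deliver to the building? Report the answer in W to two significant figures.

97000 W

In absolute terms T_C = 281.76 K and T_H = 295.15 K, so ΔT = 13.39 K.
COP_Carnot = T_H/ΔT = 295.15/13.39 = 22.04.
The heat pump delivers Q̇_H = COP × Ẇ = 101800 W; the resistance heater delivers Ẇ = 4620 W.
Extra = (COP − 1)·Ẇ = 97230 W.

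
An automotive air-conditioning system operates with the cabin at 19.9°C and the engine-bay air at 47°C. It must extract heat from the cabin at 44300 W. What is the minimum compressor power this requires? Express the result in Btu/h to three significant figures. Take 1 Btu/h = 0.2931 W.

14000 Btu/h

In absolute terms T_C = 293.05 K and T_H = 320.15 K, so ΔT = 27.10 K.
COP_Carnot = T_C/ΔT = 293.05/27.10 = 10.81.
Ẇ_min = Q̇/COP_Carnot = 44300/10.81 = 4097 W = 13980 Btu/h.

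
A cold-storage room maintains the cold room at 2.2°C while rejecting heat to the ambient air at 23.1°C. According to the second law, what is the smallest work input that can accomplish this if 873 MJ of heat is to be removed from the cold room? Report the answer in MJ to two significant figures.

66 MJ

In absolute terms T_C = 275.35 K and T_H = 296.25 K, so ΔT = 20.90 K.
The reversible limit is COP_R = T_C/ΔT = 13.17, so W_min = Q_C/COP = Q_C·ΔT/T_C.
W_min = 873.0 × 20.90/275.35 = 66.26 MJ.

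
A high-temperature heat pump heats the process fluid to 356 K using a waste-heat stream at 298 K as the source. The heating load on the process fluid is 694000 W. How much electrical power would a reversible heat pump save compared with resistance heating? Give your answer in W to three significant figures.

581000 W

The reservoir spacing is ΔT = 356 − 298 = 58.00 K.
COP_Carnot = T_H/ΔT = 356.00/58.00 = 6.138.
Resistance heating needs Ẇ_res = Q̇_H = 694000 W; the reversible heat pump needs only Ẇ_hp = Q̇_H/COP = 113100 W.
Saving = 694000 − 113100 = 580900 W.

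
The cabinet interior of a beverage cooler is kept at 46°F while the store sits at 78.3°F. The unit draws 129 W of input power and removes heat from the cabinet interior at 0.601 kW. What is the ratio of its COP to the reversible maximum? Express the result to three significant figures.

Converting, Q̇_C = 0.6010 kW = 601.0 W, so COP_actual = Q̇_C/Ẇ = 601.0/129.0 = 4.659.
In absolute terms T_C = 280.93 K and T_H = 298.87 K, so ΔT = 17.94 K.
COP_Carnot = T_C/ΔT = 280.93/17.94 = 15.66.
η_II = COP_actual/COP_Carnot = 4.659/15.66 = 0.2976.

0.298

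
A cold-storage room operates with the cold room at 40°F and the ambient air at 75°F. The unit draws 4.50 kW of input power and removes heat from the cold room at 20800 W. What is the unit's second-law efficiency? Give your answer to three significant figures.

0.324

Converting, Q̇_C = 20800 W = 20.80 kW, so COP_actual = Q̇_C/Ẇ = 20.80/4.500 = 4.622.
In absolute terms T_C = 277.59 K and T_H = 297.04 K, so ΔT = 19.44 K.
COP_Carnot = T_C/ΔT = 277.59/19.44 = 14.28.
η_II = COP_actual/COP_Carnot = 4.622/14.28 = 0.3238.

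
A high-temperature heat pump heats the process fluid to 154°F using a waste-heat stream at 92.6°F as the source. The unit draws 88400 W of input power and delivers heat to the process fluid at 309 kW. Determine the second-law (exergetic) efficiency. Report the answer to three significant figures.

Converting, Q̇_H = 309.0 kW = 309000 W, so COP_actual = Q̇_H/Ẇ = 309000/88400 = 3.495.
In absolute terms T_C = 306.82 K and T_H = 340.93 K, so ΔT = 34.11 K.
COP_Carnot = T_H/ΔT = 340.93/34.11 = 9.995.
η_II = COP_actual/COP_Carnot = 3.495/9.995 = 0.3497.

0.350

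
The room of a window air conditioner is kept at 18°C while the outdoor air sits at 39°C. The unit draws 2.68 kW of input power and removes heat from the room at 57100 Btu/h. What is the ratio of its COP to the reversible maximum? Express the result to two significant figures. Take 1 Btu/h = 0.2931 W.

0.45

Converting, Q̇_C = 57100 Btu/h = 16.74 kW, so COP_actual = Q̇_C/Ẇ = 16.74/2.680 = 6.245.
In absolute terms T_C = 291.15 K and T_H = 312.15 K, so ΔT = 21.00 K.
COP_Carnot = T_C/ΔT = 291.15/21.00 = 13.86.
η_II = COP_actual/COP_Carnot = 6.245/13.86 = 0.4504.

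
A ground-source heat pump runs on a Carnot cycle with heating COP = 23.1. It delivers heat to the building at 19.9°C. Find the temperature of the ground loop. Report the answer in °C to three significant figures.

COP_HP = T_H/(T_H − T_C) gives T_H − T_C = T_H/COP.
With T_H = 293.05 K, T_C = 293.05 × (1 − 1/23.1) = 280.36 K.
Converting, 280.36 K = 7.21°C.

7.21 °C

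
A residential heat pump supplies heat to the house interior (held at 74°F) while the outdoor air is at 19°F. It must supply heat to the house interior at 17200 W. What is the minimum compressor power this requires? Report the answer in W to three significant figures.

In absolute terms T_C = 265.93 K and T_H = 296.48 K, so ΔT = 30.56 K.
COP_Carnot = T_H/ΔT = 296.48/30.56 = 9.703.
Ẇ_min = Q̇/COP_Carnot = 17200/9.703 = 1773 W.

1770 W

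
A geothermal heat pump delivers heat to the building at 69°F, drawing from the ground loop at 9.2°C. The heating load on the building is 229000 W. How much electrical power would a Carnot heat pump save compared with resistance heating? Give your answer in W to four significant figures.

In absolute terms T_C = 282.35 K and T_H = 293.71 K, so ΔT = 11.36 K.
COP_Carnot = T_H/ΔT = 293.71/11.36 = 25.86.
Resistance heating needs Ẇ_res = Q̇_H = 229000 W; the reversible heat pump needs only Ẇ_hp = Q̇_H/COP = 8854 W.
Saving = 229000 − 8854 = 220100 W.

220100 W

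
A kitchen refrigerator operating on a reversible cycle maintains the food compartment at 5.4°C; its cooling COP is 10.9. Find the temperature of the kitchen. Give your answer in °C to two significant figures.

COP_R = T_C/(T_H − T_C) gives T_H − T_C = T_C/COP.
With T_C = 278.55 K, T_H = 278.55 × (1 + 1/10.9) = 304.11 K.
Converting, 304.11 K = 30.96°C.

31 °C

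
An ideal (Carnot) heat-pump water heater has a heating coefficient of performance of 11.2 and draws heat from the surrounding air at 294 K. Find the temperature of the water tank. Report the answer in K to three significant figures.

COP_HP = T_H/(T_H − T_C) rearranges to T_H = COP·T_C/(COP − 1).
With T_C = 294.00 K, T_H = 11.2 × 294.00/10.20 = 322.82 K.

323 K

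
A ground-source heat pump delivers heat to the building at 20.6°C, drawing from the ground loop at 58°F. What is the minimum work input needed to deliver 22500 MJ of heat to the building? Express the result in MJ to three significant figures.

In absolute terms T_C = 287.59 K and T_H = 293.75 K, so ΔT = 6.156 K.
The reversible limit is COP_HP = T_H/ΔT = 47.72, so W_min = Q_H/COP = Q_H·ΔT/T_H.
W_min = 22500 × 6.156/293.75 = 471.5 MJ.

471 MJ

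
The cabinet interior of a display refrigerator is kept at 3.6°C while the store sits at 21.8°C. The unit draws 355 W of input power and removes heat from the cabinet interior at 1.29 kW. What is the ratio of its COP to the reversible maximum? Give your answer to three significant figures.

Converting, Q̇_C = 1.290 kW = 1290 W, so COP_actual = Q̇_C/Ẇ = 1290/355.0 = 3.634.
In absolute terms T_C = 276.75 K and T_H = 294.95 K, so ΔT = 18.20 K.
COP_Carnot = T_C/ΔT = 276.75/18.20 = 15.21.
η_II = COP_actual/COP_Carnot = 3.634/15.21 = 0.2390.

0.239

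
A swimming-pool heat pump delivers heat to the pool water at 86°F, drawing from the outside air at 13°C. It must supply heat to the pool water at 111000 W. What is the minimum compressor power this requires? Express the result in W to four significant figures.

In absolute terms T_C = 286.15 K and T_H = 303.15 K, so ΔT = 17.00 K.
COP_Carnot = T_H/ΔT = 303.15/17.00 = 17.83.
Ẇ_min = Q̇/COP_Carnot = 111000/17.83 = 6225 W.

6225 W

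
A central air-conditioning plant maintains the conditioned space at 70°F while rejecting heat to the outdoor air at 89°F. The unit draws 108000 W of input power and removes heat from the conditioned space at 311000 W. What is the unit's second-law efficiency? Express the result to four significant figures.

COP_actual = Q̇_C/Ẇ = 311000/108000 = 2.880.
In absolute terms T_C = 294.26 K and T_H = 304.82 K, so ΔT = 10.56 K.
COP_Carnot = T_C/ΔT = 294.26/10.56 = 27.88.
η_II = COP_actual/COP_Carnot = 2.880/27.88 = 0.1033.

0.1033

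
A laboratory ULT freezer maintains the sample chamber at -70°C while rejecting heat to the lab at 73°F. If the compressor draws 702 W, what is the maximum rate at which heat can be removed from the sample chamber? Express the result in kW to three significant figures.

In absolute terms T_C = 203.15 K and T_H = 295.93 K, so ΔT = 92.78 K.
COP_Carnot = T_C/ΔT = 203.15/92.78 = 2.190.
Q̇_max = COP_Carnot × Ẇ = 2.190 × 702.0 W = 1537 W = 1.537 kW.

1.54 kW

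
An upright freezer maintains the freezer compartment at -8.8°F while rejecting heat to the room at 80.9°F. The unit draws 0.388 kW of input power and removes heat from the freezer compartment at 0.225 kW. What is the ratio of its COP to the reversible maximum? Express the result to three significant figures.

0.115

COP_actual = Q̇_C/Ẇ = 0.2250/0.3880 = 0.5799.
In absolute terms T_C = 250.48 K and T_H = 300.32 K, so ΔT = 49.83 K.
COP_Carnot = T_C/ΔT = 250.48/49.83 = 5.026.
η_II = COP_actual/COP_Carnot = 0.5799/5.026 = 0.1154.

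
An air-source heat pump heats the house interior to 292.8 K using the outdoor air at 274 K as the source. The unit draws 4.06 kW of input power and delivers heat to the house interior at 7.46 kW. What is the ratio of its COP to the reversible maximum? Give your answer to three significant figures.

COP_actual = Q̇_H/Ẇ = 7.460/4.060 = 1.837.
The reservoir spacing is ΔT = 292.8 − 274 = 18.80 K.
COP_Carnot = T_H/ΔT = 292.80/18.80 = 15.57.
η_II = COP_actual/COP_Carnot = 1.837/15.57 = 0.1180.

0.118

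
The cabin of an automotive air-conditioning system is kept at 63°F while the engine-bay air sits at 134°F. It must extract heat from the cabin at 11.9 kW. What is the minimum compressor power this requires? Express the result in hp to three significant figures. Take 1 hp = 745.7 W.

In absolute terms T_C = 290.37 K and T_H = 329.82 K, so ΔT = 39.44 K.
COP_Carnot = T_C/ΔT = 290.37/39.44 = 7.362.
Ẇ_min = Q̇/COP_Carnot = 11.90/7.362 = 1.617 kW = 2.168 hp.

2.17 hp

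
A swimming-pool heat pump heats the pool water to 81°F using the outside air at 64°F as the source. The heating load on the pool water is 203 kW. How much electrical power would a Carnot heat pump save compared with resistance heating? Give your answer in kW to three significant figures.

197 kW

In absolute terms T_C = 290.93 K and T_H = 300.37 K, so ΔT = 9.444 K.
COP_Carnot = T_H/ΔT = 300.37/9.444 = 31.80.
Resistance heating needs Ẇ_res = Q̇_H = 203.0 kW; the reversible heat pump needs only Ẇ_hp = Q̇_H/COP = 6.383 kW.
Saving = 203.0 − 6.383 = 196.6 kW.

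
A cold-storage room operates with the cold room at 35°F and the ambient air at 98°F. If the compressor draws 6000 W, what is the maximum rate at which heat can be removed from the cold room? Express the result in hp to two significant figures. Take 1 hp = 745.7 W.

In absolute terms T_C = 274.82 K and T_H = 309.82 K, so ΔT = 35.00 K.
COP_Carnot = T_C/ΔT = 274.82/35.00 = 7.852.
Q̇_max = COP_Carnot × Ẇ = 7.852 × 6000 W = 47110 W = 63.18 hp.

63 hp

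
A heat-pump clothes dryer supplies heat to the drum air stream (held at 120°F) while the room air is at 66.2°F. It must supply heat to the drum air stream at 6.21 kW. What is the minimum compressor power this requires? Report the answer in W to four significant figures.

576.4 W

In absolute terms T_C = 292.15 K and T_H = 322.04 K, so ΔT = 29.89 K.
COP_Carnot = T_H/ΔT = 322.04/29.89 = 10.77.
Ẇ_min = Q̇/COP_Carnot = 6.210/10.77 = 0.5764 kW = 576.4 W.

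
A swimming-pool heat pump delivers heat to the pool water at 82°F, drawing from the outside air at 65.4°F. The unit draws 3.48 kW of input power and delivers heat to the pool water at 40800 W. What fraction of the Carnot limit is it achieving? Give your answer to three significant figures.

Converting, Q̇_H = 40800 W = 40.80 kW, so COP_actual = Q̇_H/Ẇ = 40.80/3.480 = 11.72.
In absolute terms T_C = 291.71 K and T_H = 300.93 K, so ΔT = 9.222 K.
COP_Carnot = T_H/ΔT = 300.93/9.222 = 32.63.
η_II = COP_actual/COP_Carnot = 11.72/32.63 = 0.3593.

0.359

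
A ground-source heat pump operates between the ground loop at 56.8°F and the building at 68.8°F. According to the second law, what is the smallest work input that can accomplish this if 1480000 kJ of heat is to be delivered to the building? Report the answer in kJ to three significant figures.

In absolute terms T_C = 286.93 K and T_H = 293.59 K, so ΔT = 6.667 K.
The reversible limit is COP_HP = T_H/ΔT = 44.04, so W_min = Q_H/COP = Q_H·ΔT/T_H.
W_min = 1480000 × 6.667/293.59 = 33610 kJ.

33600 kJ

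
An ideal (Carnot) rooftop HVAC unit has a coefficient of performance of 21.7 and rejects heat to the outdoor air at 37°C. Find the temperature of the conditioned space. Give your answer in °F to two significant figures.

For a Carnot refrigerator COP_R = T_C/(T_H − T_C), so T_C = COP·T_H/(1 + COP).
With T_H = 310.15 K, T_C = 21.7 × 310.15/22.70 = 296.49 K.
Converting, 296.49 K = 74.01°F.

74 °F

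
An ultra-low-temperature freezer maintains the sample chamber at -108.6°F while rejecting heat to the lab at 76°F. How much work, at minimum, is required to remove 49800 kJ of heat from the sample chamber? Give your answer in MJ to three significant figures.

26.2 MJ

In absolute terms T_C = 195.04 K and T_H = 297.59 K, so ΔT = 102.6 K.
The reversible limit is COP_R = T_C/ΔT = 1.902, so W_min = Q_C/COP = Q_C·ΔT/T_C.
W_min = 49800 × 102.6/195.04 = 26190 kJ = 26.19 MJ.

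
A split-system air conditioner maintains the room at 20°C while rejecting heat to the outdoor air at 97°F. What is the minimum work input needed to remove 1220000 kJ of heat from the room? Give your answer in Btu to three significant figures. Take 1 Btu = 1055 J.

In absolute terms T_C = 293.15 K and T_H = 309.26 K, so ΔT = 16.11 K.
The reversible limit is COP_R = T_C/ΔT = 18.20, so W_min = Q_C/COP = Q_C·ΔT/T_C.
W_min = 1220000 × 16.11/293.15 = 67050 kJ = 63550 Btu.

63600 Btu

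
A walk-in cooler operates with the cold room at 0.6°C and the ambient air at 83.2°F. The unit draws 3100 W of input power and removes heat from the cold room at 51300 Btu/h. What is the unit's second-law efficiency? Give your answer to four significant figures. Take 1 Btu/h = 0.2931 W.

0.4934

Converting, Q̇_C = 51300 Btu/h = 15040 W, so COP_actual = Q̇_C/Ẇ = 15040/3100 = 4.850.
In absolute terms T_C = 273.75 K and T_H = 301.59 K, so ΔT = 27.84 K.
COP_Carnot = T_C/ΔT = 273.75/27.84 = 9.831.
η_II = COP_actual/COP_Carnot = 4.850/9.831 = 0.4934.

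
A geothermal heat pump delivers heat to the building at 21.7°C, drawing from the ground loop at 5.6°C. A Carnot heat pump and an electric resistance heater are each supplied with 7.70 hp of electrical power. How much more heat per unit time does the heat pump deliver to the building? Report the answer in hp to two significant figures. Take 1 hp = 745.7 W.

130 hp

In absolute terms T_C = 278.75 K and T_H = 294.85 K, so ΔT = 16.10 K.
COP_Carnot = T_H/ΔT = 294.85/16.10 = 18.31.
The heat pump delivers Q̇_H = COP × Ẇ = 141.0 hp; the resistance heater delivers Ẇ = 7.700 hp.
Extra = (COP − 1)·Ẇ = 133.3 hp.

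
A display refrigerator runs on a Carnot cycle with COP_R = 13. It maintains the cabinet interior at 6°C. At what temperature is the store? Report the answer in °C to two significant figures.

COP_R = T_C/(T_H − T_C) gives T_H − T_C = T_C/COP.
With T_C = 279.15 K, T_H = 279.15 × (1 + 1/13) = 300.62 K.
Converting, 300.62 K = 27.47°C.

27 °C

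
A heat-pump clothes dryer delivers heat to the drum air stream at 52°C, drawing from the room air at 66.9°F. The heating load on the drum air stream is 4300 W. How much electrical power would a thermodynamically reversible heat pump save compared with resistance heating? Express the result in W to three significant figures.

3870 W

In absolute terms T_C = 292.54 K and T_H = 325.15 K, so ΔT = 32.61 K.
COP_Carnot = T_H/ΔT = 325.15/32.61 = 9.971.
Resistance heating needs Ẇ_res = Q̇_H = 4300 W; the reversible heat pump needs only Ẇ_hp = Q̇_H/COP = 431.3 W.
Saving = 4300 − 431.3 = 3869 W.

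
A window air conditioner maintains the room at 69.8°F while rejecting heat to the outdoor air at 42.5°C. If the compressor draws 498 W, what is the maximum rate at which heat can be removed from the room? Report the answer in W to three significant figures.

In absolute terms T_C = 294.15 K and T_H = 315.65 K, so ΔT = 21.50 K.
COP_Carnot = T_C/ΔT = 294.15/21.50 = 13.68.
Q̇_max = COP_Carnot × Ẇ = 13.68 × 498.0 W = 6813 W.

6810 W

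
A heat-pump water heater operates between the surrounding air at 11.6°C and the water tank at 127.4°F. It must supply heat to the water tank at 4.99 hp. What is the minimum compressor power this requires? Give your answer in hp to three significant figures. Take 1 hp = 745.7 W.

In absolute terms T_C = 284.75 K and T_H = 326.15 K, so ΔT = 41.40 K.
COP_Carnot = T_H/ΔT = 326.15/41.40 = 7.878.
Ẇ_min = Q̇/COP_Carnot = 4.990/7.878 = 0.6334 hp.

0.633 hp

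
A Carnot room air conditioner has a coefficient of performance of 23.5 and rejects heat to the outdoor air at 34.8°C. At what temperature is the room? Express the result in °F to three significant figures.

For a Carnot refrigerator COP_R = T_C/(T_H − T_C), so T_C = COP·T_H/(1 + COP).
With T_H = 307.95 K, T_C = 23.5 × 307.95/24.50 = 295.38 K.
Converting, 295.38 K = 72.02°F.

72.0 °F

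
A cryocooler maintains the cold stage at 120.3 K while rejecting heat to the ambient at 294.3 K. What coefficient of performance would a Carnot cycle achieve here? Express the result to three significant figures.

0.691

The reservoir spacing is ΔT = 294.3 − 120.3 = 174.0 K.
For a reversible cycle, COP_Carnot = T_C/ΔT = 120.30/174.0 = 0.6914.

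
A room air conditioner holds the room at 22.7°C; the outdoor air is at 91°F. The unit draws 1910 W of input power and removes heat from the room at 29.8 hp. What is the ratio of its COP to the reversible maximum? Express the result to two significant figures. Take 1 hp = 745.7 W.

Converting, Q̇_C = 29.80 hp = 22220 W, so COP_actual = Q̇_C/Ẇ = 22220/1910 = 11.63.
In absolute terms T_C = 295.85 K and T_H = 305.93 K, so ΔT = 10.08 K.
COP_Carnot = T_C/ΔT = 295.85/10.08 = 29.36.
η_II = COP_actual/COP_Carnot = 11.63/29.36 = 0.3963.

0.40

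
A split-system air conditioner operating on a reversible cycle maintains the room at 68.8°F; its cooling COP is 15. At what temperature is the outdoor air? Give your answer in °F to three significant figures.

COP_R = T_C/(T_H − T_C) gives T_H − T_C = T_C/COP.
With T_C = 293.59 K, T_H = 293.59 × (1 + 1/15) = 313.17 K.
Converting, 313.17 K = 104.03°F.

104 °F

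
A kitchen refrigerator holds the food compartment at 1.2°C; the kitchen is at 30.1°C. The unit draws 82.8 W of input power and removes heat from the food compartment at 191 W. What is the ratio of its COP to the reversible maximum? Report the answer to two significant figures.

COP_actual = Q̇_C/Ẇ = 191.0/82.80 = 2.307.
In absolute terms T_C = 274.35 K and T_H = 303.25 K, so ΔT = 28.90 K.
COP_Carnot = T_C/ΔT = 274.35/28.90 = 9.493.
η_II = COP_actual/COP_Carnot = 2.307/9.493 = 0.2430.

0.24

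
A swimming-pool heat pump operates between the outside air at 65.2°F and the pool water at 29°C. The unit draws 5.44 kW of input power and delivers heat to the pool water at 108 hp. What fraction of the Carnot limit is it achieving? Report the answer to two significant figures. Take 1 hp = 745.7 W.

0.52

Converting, Q̇_H = 108.0 hp = 80.54 kW, so COP_actual = Q̇_H/Ẇ = 80.54/5.440 = 14.80.
In absolute terms T_C = 291.59 K and T_H = 302.15 K, so ΔT = 10.56 K.
COP_Carnot = T_H/ΔT = 302.15/10.56 = 28.62.
η_II = COP_actual/COP_Carnot = 14.80/28.62 = 0.5172.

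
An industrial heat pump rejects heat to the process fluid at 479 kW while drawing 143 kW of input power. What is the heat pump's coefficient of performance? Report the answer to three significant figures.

3.35

The first law gives Q̇_H = Q̇_C + Ẇ, so the three rates are Q̇_C = 336.0, Q̇_H = 479.0, Ẇ = 143.0 kW.
COP_HP = Q̇_H/Ẇ = 479.0/143.0 = 3.350.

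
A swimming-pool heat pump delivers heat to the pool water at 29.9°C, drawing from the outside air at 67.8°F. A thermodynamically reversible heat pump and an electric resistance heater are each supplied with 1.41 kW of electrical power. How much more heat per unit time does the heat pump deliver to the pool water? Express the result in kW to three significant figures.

In absolute terms T_C = 293.04 K and T_H = 303.05 K, so ΔT = 10.01 K.
COP_Carnot = T_H/ΔT = 303.05/10.01 = 30.27.
The heat pump delivers Q̇_H = COP × Ẇ = 42.68 kW; the resistance heater delivers Ẇ = 1.410 kW.
Extra = (COP − 1)·Ẇ = 41.27 kW.

41.3 kW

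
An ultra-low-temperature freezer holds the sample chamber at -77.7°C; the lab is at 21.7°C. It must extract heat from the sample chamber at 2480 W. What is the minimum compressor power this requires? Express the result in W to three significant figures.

1260 W

In absolute terms T_C = 195.45 K and T_H = 294.85 K, so ΔT = 99.40 K.
COP_Carnot = T_C/ΔT = 195.45/99.40 = 1.966.
Ẇ_min = Q̇/COP_Carnot = 2480/1.966 = 1261 W.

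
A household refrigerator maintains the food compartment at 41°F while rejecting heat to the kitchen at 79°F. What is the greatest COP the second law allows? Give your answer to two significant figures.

13

In absolute terms T_C = 278.15 K and T_H = 299.26 K, so ΔT = 21.11 K.
For a reversible cycle, COP_Carnot = T_C/ΔT = 278.15/21.11 = 13.18.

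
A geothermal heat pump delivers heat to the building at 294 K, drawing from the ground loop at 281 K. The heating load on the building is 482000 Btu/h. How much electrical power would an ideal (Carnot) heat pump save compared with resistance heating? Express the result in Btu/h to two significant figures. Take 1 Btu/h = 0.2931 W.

460000 Btu/h

The reservoir spacing is ΔT = 294 − 281 = 13.00 K.
COP_Carnot = T_H/ΔT = 294.00/13.00 = 22.62.
Resistance heating needs Ẇ_res = Q̇_H = 482000 Btu/h; the reversible heat pump needs only Ẇ_hp = Q̇_H/COP = 21310 Btu/h.
Saving = 482000 − 21310 = 460700 Btu/h.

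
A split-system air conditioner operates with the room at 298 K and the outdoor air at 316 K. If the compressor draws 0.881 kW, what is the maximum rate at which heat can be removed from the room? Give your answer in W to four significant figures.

14590 W

The reservoir spacing is ΔT = 316 − 298 = 18.00 K.
COP_Carnot = T_C/ΔT = 298.00/18.00 = 16.56.
Q̇_max = COP_Carnot × Ẇ = 16.56 × 0.8810 kW = 14.59 kW = 14590 W.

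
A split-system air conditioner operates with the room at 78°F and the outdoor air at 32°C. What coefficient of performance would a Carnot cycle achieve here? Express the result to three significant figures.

In absolute terms T_C = 298.71 K and T_H = 305.15 K, so ΔT = 6.444 K.
For a reversible cycle, COP_Carnot = T_C/ΔT = 298.71/6.444 = 46.35.

46.4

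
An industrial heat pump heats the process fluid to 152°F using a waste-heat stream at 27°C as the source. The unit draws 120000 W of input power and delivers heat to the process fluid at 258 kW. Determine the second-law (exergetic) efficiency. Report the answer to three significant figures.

0.251

Converting, Q̇_H = 258.0 kW = 258000 W, so COP_actual = Q̇_H/Ẇ = 258000/120000 = 2.150.
In absolute terms T_C = 300.15 K and T_H = 339.82 K, so ΔT = 39.67 K.
COP_Carnot = T_H/ΔT = 339.82/39.67 = 8.567.
η_II = COP_actual/COP_Carnot = 2.150/8.567 = 0.2510.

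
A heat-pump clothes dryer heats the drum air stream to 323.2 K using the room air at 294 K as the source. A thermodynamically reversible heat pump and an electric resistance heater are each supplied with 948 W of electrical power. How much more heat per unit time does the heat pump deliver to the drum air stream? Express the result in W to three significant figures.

9540 W

The reservoir spacing is ΔT = 323.2 − 294 = 29.20 K.
COP_Carnot = T_H/ΔT = 323.20/29.20 = 11.07.
The heat pump delivers Q̇_H = COP × Ẇ = 10490 W; the resistance heater delivers Ẇ = 948.0 W.
Extra = (COP − 1)·Ẇ = 9545 W.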